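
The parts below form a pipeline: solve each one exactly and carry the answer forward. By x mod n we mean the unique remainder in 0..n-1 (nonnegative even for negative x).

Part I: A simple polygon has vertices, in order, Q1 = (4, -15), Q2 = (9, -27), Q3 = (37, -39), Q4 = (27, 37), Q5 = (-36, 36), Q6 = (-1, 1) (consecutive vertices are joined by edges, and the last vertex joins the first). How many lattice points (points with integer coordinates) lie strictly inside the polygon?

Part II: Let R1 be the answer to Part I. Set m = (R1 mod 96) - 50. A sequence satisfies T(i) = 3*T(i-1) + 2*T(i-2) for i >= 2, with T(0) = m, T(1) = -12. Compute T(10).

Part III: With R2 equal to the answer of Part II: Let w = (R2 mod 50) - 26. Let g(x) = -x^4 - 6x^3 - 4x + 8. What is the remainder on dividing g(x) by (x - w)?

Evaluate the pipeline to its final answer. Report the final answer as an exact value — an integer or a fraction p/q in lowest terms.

Part I: cross terms: (4*-27 - 9*-15)=27, (9*-39 - 37*-27)=648, (37*37 - 27*-39)=2422, (27*36 - -36*37)=2304, (-36*1 - -1*36)=0, (-1*-15 - 4*1)=11; twice the area = |5412| = 5412; area = 2706; boundary points = 1 + 4 + 2 + 1 + 35 + 1 = 44; strictly interior points = area - boundary/2 + 1 = 2685; answer 2685
Part II: R1 = 2685; m = 43; T(2) = 3*(-12) + 2*(43) = 50; iterating: T(2)=50, T(3)=126, T(4)=478, T(5)=1686, T(6)=6014, T(7)=21414, T(8)=76270, T(9)=271638, T(10)=967454; answer 967454
Part III: R2 = 967454; w = -22; remainder = value at the root: -1*(-22)^4 - 6*(-22)^3 - 4*(-22)^1 + 8 = (-234256) + (63888) + (88) + (8) = -170272; answer -170272

-170272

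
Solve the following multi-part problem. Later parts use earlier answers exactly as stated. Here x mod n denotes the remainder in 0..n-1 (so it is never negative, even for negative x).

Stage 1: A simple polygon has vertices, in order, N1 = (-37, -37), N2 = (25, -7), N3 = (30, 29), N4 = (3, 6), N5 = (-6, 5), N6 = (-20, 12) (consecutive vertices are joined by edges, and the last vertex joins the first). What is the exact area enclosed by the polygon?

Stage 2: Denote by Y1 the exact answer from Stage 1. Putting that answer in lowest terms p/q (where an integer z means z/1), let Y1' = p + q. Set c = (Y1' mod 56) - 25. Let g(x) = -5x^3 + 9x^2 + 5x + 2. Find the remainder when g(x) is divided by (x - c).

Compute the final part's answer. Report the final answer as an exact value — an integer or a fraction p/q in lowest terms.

43502

Stage 1: cross terms: (-37*-7 - 25*-37)=1184, (25*29 - 30*-7)=935, (30*6 - 3*29)=93, (3*5 - -6*6)=51, (-6*12 - -20*5)=28, (-20*-37 - -37*12)=1184; twice the area = |3475| = 3475; area = 3475/2; answer 3475/2
Stage 2: Y1 = 3475/2; threaded value p + q = 3477; c = -20; remainder = value at the root: -5*(-20)^3 + 9*(-20)^2 + 5*(-20)^1 + 2 = (40000) + (3600) + (-100) + (2) = 43502; answer 43502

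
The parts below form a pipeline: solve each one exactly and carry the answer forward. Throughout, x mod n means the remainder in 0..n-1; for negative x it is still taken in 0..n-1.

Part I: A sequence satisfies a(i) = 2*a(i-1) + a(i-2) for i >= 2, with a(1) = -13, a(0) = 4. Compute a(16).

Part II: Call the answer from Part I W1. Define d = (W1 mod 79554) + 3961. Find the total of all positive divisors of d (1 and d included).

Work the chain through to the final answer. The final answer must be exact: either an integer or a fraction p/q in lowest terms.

Part I: a(2) = 2*(-13) + 1*(4) = -22; iterating: a(2)=-22, a(3)=-57, a(4)=-136, a(5)=-329, a(6)=-794, a(7)=-1917, a(8)=-4628, a(9)=-11173, a(10)=-26974, a(11)=-65121, a(12)=-157216, a(13)=-379553, a(14)=-916322, a(15)=-2212197, a(16)=-5340716; answer -5340716
Part II: W1 = -5340716; d = 72917; 72917 = 13 * 71 * 79; sigma = (1 + 13) * (1 + 71) * (1 + 79) = 14 * 72 * 80 = 80640; answer 80640

80640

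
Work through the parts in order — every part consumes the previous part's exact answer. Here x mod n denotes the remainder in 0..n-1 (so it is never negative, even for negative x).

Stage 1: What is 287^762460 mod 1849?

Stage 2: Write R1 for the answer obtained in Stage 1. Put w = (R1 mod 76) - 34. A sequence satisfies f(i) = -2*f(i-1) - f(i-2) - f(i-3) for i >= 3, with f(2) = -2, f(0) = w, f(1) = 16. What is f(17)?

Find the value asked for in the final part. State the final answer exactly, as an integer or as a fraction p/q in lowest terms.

-86379

Stage 1: squarings mod 1849: 287^1=287, 287^2=1013, 287^4=1823, 287^8=676, 287^16=273, 287^32=569, 287^64=186, 287^128=1314, 287^256=1479, 287^512=74, 287^1024=1778, 287^2048=1343, 287^4096=874, 287^8192=239, 287^16384=1651, 287^32768=375, 287^65536=101, 287^131072=956, 287^262144=530, 287^524288=1701; 287^762460 = 287^4 * 287^8 * 287^16 * 287^64 * 287^512 * 287^8192 * 287^32768 * 287^65536 * 287^131072 * 287^524288 = 369 (mod 1849); answer 369
Stage 2: R1 = 369; w = 31; f(3) = -2*(-2) - 1*(16) - 1*(31) = -43; iterating: f(3)=-43, f(4)=72, f(5)=-99, f(6)=169, f(7)=-311, f(8)=552, f(9)=-962, f(10)=1683, f(11)=-2956, f(12)=5191, f(13)=-9109, f(14)=15983, f(15)=-28048, f(16)=49222, f(17)=-86379; answer -86379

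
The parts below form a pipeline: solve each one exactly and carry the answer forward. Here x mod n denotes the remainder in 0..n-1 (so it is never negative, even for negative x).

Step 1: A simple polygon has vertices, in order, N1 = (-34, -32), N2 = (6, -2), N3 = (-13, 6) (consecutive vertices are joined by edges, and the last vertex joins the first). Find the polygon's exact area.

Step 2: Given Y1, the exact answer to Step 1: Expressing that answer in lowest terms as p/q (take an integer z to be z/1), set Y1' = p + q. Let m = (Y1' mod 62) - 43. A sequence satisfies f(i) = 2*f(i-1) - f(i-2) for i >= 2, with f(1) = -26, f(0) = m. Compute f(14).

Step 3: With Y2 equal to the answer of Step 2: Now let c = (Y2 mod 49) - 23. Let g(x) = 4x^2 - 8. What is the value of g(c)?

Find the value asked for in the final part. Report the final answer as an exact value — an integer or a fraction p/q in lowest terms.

1016

Step 1: cross terms: (-34*-2 - 6*-32)=260, (6*6 - -13*-2)=10, (-13*-32 - -34*6)=620; twice the area = |890| = 890; area = 445; answer 445
Step 2: Y1 = 445; threaded value p + q = 446; m = -31; f(2) = 2*(-26) - 1*(-31) = -21; iterating: f(2)=-21, f(3)=-16, f(4)=-11, f(5)=-6, f(6)=-1, f(7)=4, f(8)=9, f(9)=14, f(10)=19, f(11)=24, f(12)=29, f(13)=34, f(14)=39; answer 39
Step 3: Y2 = 39; c = 16; 4*(16)^2 - 8 = (1024) + (-8) = 1016; answer 1016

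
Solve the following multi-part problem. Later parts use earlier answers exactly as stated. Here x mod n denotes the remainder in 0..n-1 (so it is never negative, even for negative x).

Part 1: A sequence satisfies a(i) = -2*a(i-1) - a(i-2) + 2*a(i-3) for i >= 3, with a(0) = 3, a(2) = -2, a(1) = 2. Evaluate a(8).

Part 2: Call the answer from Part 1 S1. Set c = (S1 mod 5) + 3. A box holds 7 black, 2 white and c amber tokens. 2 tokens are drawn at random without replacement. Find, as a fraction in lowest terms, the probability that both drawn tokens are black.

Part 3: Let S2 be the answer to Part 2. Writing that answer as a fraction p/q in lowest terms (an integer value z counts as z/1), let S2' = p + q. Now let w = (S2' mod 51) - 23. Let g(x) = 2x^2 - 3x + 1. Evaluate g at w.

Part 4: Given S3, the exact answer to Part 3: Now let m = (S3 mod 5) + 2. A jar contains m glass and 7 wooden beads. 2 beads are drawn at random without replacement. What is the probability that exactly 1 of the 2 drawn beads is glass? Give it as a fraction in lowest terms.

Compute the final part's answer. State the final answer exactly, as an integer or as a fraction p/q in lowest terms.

7/18

Part 1: a(3) = -2*(-2) - 1*(2) + 2*(3) = 8; iterating: a(3)=8, a(4)=-10, a(5)=8, a(6)=10, a(7)=-48, a(8)=102; answer 102
Part 2: S1 = 102; c = 5; total draws C(14,2) = 91; favorable C(7,2) = 21; P = 3/13; answer 3/13
Part 3: S2 = 3/13; threaded value p + q = 16; w = -7; 2*(-7)^2 - 3*(-7)^1 + 1 = (98) + (21) + (1) = 120; answer 120
Part 4: S3 = 120; m = 2; total draws C(9,2) = 36; favorable C(2,1)*C(7,1) = 14; P = 7/18; answer 7/18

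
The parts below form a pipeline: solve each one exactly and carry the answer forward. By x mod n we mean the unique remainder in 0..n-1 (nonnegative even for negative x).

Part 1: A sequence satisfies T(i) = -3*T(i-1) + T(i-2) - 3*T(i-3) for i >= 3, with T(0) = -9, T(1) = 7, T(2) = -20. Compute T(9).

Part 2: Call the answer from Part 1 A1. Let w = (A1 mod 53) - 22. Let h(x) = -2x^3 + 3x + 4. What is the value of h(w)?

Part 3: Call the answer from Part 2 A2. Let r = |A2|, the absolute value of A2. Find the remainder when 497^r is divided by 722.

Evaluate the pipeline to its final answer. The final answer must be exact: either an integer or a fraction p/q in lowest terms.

Part 1: T(3) = -3*(-20) + 1*(7) - 3*(-9) = 94; iterating: T(3)=94, T(4)=-323, T(5)=1123, T(6)=-3974, T(7)=14014, T(8)=-49385, T(9)=174091; answer 174091
Part 2: A1 = 174091; w = 17; -2*(17)^3 + 3*(17)^1 + 4 = (-9826) + (51) + (4) = -9771; answer -9771
Part 3: A2 = -9771; r = 9771; squarings mod 722: 497^1=497, 497^2=85, 497^4=5, 497^8=25, 497^16=625, 497^32=23, 497^64=529, 497^128=427, 497^256=385, 497^512=215, 497^1024=17, 497^2048=289, 497^4096=491, 497^8192=655; 497^9771 = 497^1 * 497^2 * 497^8 * 497^32 * 497^512 * 497^1024 * 497^8192 = 259 (mod 722); answer 259

259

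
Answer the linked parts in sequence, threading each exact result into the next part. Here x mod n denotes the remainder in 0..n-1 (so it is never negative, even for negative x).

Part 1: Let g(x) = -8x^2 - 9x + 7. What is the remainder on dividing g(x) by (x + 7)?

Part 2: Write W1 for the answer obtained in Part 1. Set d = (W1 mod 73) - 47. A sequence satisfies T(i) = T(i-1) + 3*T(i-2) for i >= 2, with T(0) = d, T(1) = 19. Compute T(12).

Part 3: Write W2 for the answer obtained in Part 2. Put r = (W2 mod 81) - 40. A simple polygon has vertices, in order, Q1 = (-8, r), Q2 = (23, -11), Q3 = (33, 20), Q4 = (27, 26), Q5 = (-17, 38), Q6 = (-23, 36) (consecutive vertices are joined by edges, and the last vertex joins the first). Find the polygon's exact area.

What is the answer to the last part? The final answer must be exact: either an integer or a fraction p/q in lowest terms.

Part 1: remainder = value at the root: -8*(-7)^2 - 9*(-7)^1 + 7 = (-392) + (63) + (7) = -322; answer -322
Part 2: W1 = -322; d = -4; T(2) = 1*(19) + 3*(-4) = 7; iterating: T(2)=7, T(3)=64, T(4)=85, T(5)=277, T(6)=532, T(7)=1363, T(8)=2959, T(9)=7048, T(10)=15925, T(11)=37069, T(12)=84844; answer 84844
Part 3: W2 = 84844; r = -3; cross terms: (-8*-11 - 23*-3)=157, (23*20 - 33*-11)=823, (33*26 - 27*20)=318, (27*38 - -17*26)=1468, (-17*36 - -23*38)=262, (-23*-3 - -8*36)=357; twice the area = |3385| = 3385; area = 3385/2; answer 3385/2

3385/2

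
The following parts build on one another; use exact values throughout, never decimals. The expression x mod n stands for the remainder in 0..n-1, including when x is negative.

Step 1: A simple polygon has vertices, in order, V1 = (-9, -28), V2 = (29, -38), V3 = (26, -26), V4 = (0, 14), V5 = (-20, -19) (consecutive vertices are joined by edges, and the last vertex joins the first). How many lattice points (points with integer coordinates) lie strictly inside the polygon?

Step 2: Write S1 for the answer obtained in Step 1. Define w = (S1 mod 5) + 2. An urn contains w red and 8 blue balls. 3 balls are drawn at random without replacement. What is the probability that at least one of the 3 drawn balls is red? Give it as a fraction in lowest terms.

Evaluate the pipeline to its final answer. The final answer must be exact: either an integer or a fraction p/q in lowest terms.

Step 1: cross terms: (-9*-38 - 29*-28)=1154, (29*-26 - 26*-38)=234, (26*14 - 0*-26)=364, (0*-19 - -20*14)=280, (-20*-28 - -9*-19)=389; twice the area = |2421| = 2421; area = 2421/2; boundary points = 2 + 3 + 2 + 1 + 1 = 9; strictly interior points = area - boundary/2 + 1 = 1207; answer 1207
Step 2: S1 = 1207; w = 4; total draws C(12,3) = 220; complement C(8,3) = 56; favorable 220 - 56 = 164; P = 41/55; answer 41/55

41/55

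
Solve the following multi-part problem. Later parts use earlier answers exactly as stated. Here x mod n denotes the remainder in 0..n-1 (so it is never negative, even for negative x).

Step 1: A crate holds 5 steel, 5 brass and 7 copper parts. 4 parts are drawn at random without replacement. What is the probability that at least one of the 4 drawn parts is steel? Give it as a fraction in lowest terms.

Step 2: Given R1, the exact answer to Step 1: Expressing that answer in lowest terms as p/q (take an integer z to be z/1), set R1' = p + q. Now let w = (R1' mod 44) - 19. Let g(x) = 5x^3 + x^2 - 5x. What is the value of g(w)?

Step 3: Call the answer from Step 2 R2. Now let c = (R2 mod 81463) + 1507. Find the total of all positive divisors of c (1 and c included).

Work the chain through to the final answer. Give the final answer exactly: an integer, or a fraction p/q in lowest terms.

Step 1: total draws C(17,4) = 2380; complement C(12,4) = 495; favorable 2380 - 495 = 1885; P = 377/476; answer 377/476
Step 2: R1 = 377/476; threaded value p + q = 853; w = -2; 5*(-2)^3 + 1*(-2)^2 - 5*(-2)^1 = (-40) + (4) + (10) = -26; answer -26
Step 3: R2 = -26; c = 82944; 82944 = 2^10 * 3^4; sigma = (1 + 2 + 4 + 8 + 16 + 32 + 64 + 128 + 256 + 512 + 1024) * (1 + 3 + 9 + 27 + 81) = 2047 * 121 = 247687; answer 247687

247687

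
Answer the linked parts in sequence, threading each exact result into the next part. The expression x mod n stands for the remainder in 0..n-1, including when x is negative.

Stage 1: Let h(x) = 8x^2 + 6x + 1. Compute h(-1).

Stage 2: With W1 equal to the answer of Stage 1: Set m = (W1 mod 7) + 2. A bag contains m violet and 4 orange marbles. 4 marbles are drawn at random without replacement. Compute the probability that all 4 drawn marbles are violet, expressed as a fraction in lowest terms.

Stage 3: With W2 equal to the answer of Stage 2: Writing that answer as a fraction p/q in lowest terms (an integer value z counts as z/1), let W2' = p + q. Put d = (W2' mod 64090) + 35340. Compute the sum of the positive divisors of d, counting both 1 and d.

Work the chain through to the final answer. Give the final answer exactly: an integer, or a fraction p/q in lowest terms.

36000

Stage 1: 8*(-1)^2 + 6*(-1)^1 + 1 = (8) + (-6) + (1) = 3; answer 3
Stage 2: W1 = 3; m = 5; total draws C(9,4) = 126; favorable C(5,4) = 5; P = 5/126; answer 5/126
Stage 3: W2 = 5/126; threaded value p + q = 131; d = 35471; 35471 = 79 * 449; sigma = (1 + 79) * (1 + 449) = 80 * 450 = 36000; answer 36000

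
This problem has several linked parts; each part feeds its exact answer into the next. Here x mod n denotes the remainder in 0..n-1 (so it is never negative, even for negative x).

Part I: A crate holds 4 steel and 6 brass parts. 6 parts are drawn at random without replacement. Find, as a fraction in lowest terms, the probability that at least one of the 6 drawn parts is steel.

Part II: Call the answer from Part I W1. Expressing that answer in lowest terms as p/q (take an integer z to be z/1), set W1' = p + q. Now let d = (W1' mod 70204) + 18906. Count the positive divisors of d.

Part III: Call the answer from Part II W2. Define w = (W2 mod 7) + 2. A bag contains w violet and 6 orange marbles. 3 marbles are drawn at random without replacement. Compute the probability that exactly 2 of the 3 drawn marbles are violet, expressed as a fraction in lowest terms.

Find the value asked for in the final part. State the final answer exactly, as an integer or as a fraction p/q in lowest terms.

6/13

Part I: total draws C(10,6) = 210; complement C(6,6) = 1; favorable 210 - 1 = 209; P = 209/210; answer 209/210
Part II: W1 = 209/210; threaded value p + q = 419; d = 19325; 19325 = 5^2 * 773; number of divisors = (2+1) * (1+1) = 6; answer 6
Part III: W2 = 6; w = 8; total draws C(14,3) = 364; favorable C(8,2)*C(6,1) = 168; P = 6/13; answer 6/13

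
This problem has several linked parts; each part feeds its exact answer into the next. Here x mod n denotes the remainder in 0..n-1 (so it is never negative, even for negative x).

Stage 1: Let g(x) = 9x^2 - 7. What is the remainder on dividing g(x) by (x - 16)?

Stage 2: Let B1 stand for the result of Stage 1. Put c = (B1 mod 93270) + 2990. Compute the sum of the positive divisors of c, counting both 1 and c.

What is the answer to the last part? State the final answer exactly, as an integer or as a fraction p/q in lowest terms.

Stage 1: remainder = value at the root: 9*(16)^2 - 7 = (2304) + (-7) = 2297; answer 2297
Stage 2: B1 = 2297; c = 5287; 5287 = 17 * 311; sigma = (1 + 17) * (1 + 311) = 18 * 312 = 5616; answer 5616

5616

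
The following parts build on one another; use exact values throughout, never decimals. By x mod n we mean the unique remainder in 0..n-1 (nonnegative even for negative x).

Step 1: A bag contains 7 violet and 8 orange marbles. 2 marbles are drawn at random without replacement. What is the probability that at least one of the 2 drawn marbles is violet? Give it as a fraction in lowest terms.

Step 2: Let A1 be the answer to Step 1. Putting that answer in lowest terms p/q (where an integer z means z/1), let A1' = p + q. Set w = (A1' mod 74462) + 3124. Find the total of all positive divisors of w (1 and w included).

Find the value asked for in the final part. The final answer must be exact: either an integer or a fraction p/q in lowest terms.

9672

Step 1: total draws C(15,2) = 105; complement C(8,2) = 28; favorable 105 - 28 = 77; P = 11/15; answer 11/15
Step 2: A1 = 11/15; threaded value p + q = 26; w = 3150; 3150 = 2 * 3^2 * 5^2 * 7; sigma = (1 + 2) * (1 + 3 + 9) * (1 + 5 + 25) * (1 + 7) = 3 * 13 * 31 * 8 = 9672; answer 9672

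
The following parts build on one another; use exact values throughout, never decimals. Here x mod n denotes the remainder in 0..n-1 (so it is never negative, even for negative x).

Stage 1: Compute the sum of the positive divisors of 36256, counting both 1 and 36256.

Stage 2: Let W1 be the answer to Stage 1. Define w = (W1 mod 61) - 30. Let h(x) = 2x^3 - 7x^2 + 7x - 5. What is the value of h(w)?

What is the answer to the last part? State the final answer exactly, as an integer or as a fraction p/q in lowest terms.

Stage 1: 36256 = 2^5 * 11 * 103; sigma = (1 + 2 + 4 + 8 + 16 + 32) * (1 + 11) * (1 + 103) = 63 * 12 * 104 = 78624; answer 78624
Stage 2: W1 = 78624; w = 26; 2*(26)^3 - 7*(26)^2 + 7*(26)^1 - 5 = (35152) + (-4732) + (182) + (-5) = 30597; answer 30597

30597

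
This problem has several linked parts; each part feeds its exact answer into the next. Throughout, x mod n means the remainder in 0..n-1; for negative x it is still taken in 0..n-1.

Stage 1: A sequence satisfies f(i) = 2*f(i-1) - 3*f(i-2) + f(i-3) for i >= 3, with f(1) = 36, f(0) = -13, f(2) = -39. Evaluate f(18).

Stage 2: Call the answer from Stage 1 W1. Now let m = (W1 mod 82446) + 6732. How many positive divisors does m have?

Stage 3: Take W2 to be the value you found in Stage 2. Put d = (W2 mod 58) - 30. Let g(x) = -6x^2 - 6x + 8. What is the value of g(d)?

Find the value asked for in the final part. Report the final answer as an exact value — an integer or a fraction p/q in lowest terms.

-3304

Stage 1: f(3) = 2*(-39) - 3*(36) + 1*(-13) = -199; iterating: f(3)=-199, f(4)=-245, f(5)=68, f(6)=672, f(7)=895, f(8)=-158, f(9)=-2329, f(10)=-3289, f(11)=251, f(12)=8040, f(13)=12038, f(14)=207, f(15)=-27660, f(16)=-43903, f(17)=-4619, f(18)=94811; answer 94811
Stage 2: W1 = 94811; m = 19097; 19097 = 13^2 * 113; number of divisors = (2+1) * (1+1) = 6; answer 6
Stage 3: W2 = 6; d = -24; -6*(-24)^2 - 6*(-24)^1 + 8 = (-3456) + (144) + (8) = -3304; answer -3304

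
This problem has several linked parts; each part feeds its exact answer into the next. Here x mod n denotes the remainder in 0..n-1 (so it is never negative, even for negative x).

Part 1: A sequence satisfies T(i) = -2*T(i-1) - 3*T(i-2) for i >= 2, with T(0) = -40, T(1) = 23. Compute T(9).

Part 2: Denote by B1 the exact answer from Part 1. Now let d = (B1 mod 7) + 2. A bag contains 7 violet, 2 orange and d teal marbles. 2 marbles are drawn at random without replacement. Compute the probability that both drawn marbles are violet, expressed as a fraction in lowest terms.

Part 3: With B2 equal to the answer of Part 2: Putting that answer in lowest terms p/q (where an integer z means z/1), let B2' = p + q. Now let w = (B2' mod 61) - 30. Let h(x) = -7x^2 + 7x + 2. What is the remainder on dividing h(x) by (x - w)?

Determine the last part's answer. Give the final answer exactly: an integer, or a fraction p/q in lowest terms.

Part 1: T(2) = -2*(23) - 3*(-40) = 74; iterating: T(2)=74, T(3)=-217, T(4)=212, T(5)=227, T(6)=-1090, T(7)=1499, T(8)=272, T(9)=-5041; answer -5041
Part 2: B1 = -5041; d = 8; total draws C(17,2) = 136; favorable C(7,2) = 21; P = 21/136; answer 21/136
Part 3: B2 = 21/136; threaded value p + q = 157; w = 5; remainder = value at the root: -7*(5)^2 + 7*(5)^1 + 2 = (-175) + (35) + (2) = -138; answer -138

-138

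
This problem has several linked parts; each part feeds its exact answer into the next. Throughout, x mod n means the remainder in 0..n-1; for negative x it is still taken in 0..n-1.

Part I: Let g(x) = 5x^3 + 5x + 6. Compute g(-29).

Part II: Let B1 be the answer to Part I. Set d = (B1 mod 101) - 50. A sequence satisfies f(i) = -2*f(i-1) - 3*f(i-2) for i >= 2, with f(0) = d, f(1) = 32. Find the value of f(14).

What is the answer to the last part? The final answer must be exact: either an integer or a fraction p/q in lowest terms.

-45601

Part I: 5*(-29)^3 + 5*(-29)^1 + 6 = (-121945) + (-145) + (6) = -122084; answer -122084
Part II: B1 = -122084; d = -25; f(2) = -2*(32) - 3*(-25) = 11; iterating: f(2)=11, f(3)=-118, f(4)=203, f(5)=-52, f(6)=-505, f(7)=1166, f(8)=-817, f(9)=-1864, f(10)=6179, f(11)=-6766, f(12)=-5005, f(13)=30308, f(14)=-45601; answer -45601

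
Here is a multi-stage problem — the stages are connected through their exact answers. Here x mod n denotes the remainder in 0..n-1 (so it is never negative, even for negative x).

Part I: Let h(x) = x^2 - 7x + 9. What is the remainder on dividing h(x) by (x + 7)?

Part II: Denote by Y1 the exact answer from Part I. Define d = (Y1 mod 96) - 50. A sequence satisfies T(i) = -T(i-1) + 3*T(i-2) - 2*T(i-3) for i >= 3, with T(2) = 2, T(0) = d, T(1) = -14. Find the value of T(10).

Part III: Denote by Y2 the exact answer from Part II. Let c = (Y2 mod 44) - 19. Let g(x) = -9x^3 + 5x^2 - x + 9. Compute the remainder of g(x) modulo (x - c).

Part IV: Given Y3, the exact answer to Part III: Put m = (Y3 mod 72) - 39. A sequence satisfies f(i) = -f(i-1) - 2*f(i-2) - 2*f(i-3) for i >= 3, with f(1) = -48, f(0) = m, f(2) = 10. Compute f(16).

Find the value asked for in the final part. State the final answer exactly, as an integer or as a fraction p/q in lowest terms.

-1108

Part I: remainder = value at the root: 1*(-7)^2 - 7*(-7)^1 + 9 = (49) + (49) + (9) = 107; answer 107
Part II: Y1 = 107; d = -39; T(3) = -1*(2) + 3*(-14) - 2*(-39) = 34; iterating: T(3)=34, T(4)=0, T(5)=98, T(6)=-166, T(7)=460, T(8)=-1154, T(9)=2866, T(10)=-7248; answer -7248
Part III: Y2 = -7248; c = -7; remainder = value at the root: -9*(-7)^3 + 5*(-7)^2 - 1*(-7)^1 + 9 = (3087) + (245) + (7) + (9) = 3348; answer 3348
Part IV: Y3 = 3348; m = -3; f(3) = -1*(10) - 2*(-48) - 2*(-3) = 92; iterating: f(3)=92, f(4)=-16, f(5)=-188, f(6)=36, f(7)=372, f(8)=-68, f(9)=-748, f(10)=140, f(11)=1492, f(12)=-276, f(13)=-2988, f(14)=556, f(15)=5972, f(16)=-1108; answer -1108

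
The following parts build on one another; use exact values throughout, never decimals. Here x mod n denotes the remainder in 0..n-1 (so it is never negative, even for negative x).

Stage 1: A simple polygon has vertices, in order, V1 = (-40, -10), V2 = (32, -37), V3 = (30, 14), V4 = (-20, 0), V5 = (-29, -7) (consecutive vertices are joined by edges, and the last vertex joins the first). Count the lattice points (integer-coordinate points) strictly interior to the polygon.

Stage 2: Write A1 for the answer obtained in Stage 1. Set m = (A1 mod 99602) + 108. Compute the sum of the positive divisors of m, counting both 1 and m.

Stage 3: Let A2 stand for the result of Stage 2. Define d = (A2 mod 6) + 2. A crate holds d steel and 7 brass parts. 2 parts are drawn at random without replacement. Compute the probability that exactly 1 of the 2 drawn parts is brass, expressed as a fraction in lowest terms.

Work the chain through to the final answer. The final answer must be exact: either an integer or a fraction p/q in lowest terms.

28/55

Stage 1: cross terms: (-40*-37 - 32*-10)=1800, (32*14 - 30*-37)=1558, (30*0 - -20*14)=280, (-20*-7 - -29*0)=140, (-29*-10 - -40*-7)=10; twice the area = |3788| = 3788; area = 1894; boundary points = 9 + 1 + 2 + 1 + 1 = 14; strictly interior points = area - boundary/2 + 1 = 1888; answer 1888
Stage 2: A1 = 1888; m = 1996; 1996 = 2^2 * 499; sigma = (1 + 2 + 4) * (1 + 499) = 7 * 500 = 3500; answer 3500
Stage 3: A2 = 3500; d = 4; total draws C(11,2) = 55; favorable C(7,1)*C(4,1) = 28; P = 28/55; answer 28/55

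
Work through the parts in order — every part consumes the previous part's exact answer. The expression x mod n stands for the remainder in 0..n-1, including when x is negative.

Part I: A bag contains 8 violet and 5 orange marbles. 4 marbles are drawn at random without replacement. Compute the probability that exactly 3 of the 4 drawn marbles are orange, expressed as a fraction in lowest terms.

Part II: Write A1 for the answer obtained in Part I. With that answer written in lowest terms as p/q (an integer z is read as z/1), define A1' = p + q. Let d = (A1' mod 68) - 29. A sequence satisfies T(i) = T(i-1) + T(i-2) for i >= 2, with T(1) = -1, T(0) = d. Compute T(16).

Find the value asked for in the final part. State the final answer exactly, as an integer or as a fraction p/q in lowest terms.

-4647

Part I: total draws C(13,4) = 715; favorable C(5,3)*C(8,1) = 80; P = 16/143; answer 16/143
Part II: A1 = 16/143; threaded value p + q = 159; d = -6; T(2) = 1*(-1) + 1*(-6) = -7; iterating: T(2)=-7, T(3)=-8, T(4)=-15, T(5)=-23, T(6)=-38, T(7)=-61, T(8)=-99, T(9)=-160, T(10)=-259, T(11)=-419, T(12)=-678, T(13)=-1097, T(14)=-1775, T(15)=-2872, T(16)=-4647; answer -4647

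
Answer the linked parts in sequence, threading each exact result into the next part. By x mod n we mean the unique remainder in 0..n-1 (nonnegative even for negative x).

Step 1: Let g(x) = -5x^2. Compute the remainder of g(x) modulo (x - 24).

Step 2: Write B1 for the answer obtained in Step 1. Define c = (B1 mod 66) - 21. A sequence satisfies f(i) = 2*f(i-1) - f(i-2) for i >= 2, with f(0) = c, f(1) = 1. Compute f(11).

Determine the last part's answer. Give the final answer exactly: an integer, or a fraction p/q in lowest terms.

Step 1: remainder = value at the root: -5*(24)^2 = (-2880) = -2880; answer -2880
Step 2: B1 = -2880; c = 3; f(2) = 2*(1) - 1*(3) = -1; iterating: f(2)=-1, f(3)=-3, f(4)=-5, f(5)=-7, f(6)=-9, f(7)=-11, f(8)=-13, f(9)=-15, f(10)=-17, f(11)=-19; answer -19

-19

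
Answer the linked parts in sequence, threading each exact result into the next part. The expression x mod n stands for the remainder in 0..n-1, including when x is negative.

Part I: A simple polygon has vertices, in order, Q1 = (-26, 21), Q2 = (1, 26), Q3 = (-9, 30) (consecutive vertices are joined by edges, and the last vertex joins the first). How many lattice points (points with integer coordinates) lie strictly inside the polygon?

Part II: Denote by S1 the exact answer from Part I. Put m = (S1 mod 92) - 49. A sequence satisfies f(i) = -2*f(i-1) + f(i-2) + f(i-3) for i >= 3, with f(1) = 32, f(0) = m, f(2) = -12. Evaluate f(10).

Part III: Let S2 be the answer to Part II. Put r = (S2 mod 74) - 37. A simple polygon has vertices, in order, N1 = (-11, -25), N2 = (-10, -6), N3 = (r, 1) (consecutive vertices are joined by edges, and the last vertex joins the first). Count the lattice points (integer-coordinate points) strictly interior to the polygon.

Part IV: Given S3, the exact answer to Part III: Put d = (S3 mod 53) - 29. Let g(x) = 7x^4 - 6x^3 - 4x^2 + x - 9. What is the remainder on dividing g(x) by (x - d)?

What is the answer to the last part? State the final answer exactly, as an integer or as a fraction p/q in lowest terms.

Part I: cross terms: (-26*26 - 1*21)=-697, (1*30 - -9*26)=264, (-9*21 - -26*30)=591; twice the area = |158| = 158; area = 79; boundary points = 1 + 2 + 1 = 4; strictly interior points = area - boundary/2 + 1 = 78; answer 78
Part II: S1 = 78; m = 29; f(3) = -2*(-12) + 1*(32) + 1*(29) = 85; iterating: f(3)=85, f(4)=-150, f(5)=373, f(6)=-811, f(7)=1845, f(8)=-4128, f(9)=9290, f(10)=-20863; answer -20863
Part III: S2 = -20863; r = -32; cross terms: (-11*-6 - -10*-25)=-184, (-10*1 - -32*-6)=-202, (-32*-25 - -11*1)=811; twice the area = |425| = 425; area = 425/2; boundary points = 1 + 1 + 1 = 3; strictly interior points = area - boundary/2 + 1 = 212; answer 212
Part IV: S3 = 212; d = -29; remainder = value at the root: 7*(-29)^4 - 6*(-29)^3 - 4*(-29)^2 + 1*(-29)^1 - 9 = (4950967) + (146334) + (-3364) + (-29) + (-9) = 5093899; answer 5093899

5093899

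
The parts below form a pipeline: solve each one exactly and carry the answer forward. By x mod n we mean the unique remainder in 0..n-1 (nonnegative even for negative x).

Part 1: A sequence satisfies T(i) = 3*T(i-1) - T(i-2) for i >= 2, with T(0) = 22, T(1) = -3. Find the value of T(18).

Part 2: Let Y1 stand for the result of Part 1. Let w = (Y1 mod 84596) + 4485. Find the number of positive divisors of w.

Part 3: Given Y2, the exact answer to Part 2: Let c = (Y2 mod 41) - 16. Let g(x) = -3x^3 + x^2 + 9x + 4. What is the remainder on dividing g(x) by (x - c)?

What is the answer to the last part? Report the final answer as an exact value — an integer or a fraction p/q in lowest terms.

5224

Part 1: T(2) = 3*(-3) - 1*(22) = -31; iterating: T(2)=-31, T(3)=-90, T(4)=-239, T(5)=-627, T(6)=-1642, T(7)=-4299, T(8)=-11255, T(9)=-29466, T(10)=-77143, T(11)=-201963, T(12)=-528746, T(13)=-1384275, T(14)=-3624079, T(15)=-9487962, T(16)=-24839807, T(17)=-65031459, T(18)=-170254570; answer -170254570
Part 2: Y1 = -170254570; w = 41663; 41663 = 61 * 683; number of divisors = (1+1) * (1+1) = 4; answer 4
Part 3: Y2 = 4; c = -12; remainder = value at the root: -3*(-12)^3 + 1*(-12)^2 + 9*(-12)^1 + 4 = (5184) + (144) + (-108) + (4) = 5224; answer 5224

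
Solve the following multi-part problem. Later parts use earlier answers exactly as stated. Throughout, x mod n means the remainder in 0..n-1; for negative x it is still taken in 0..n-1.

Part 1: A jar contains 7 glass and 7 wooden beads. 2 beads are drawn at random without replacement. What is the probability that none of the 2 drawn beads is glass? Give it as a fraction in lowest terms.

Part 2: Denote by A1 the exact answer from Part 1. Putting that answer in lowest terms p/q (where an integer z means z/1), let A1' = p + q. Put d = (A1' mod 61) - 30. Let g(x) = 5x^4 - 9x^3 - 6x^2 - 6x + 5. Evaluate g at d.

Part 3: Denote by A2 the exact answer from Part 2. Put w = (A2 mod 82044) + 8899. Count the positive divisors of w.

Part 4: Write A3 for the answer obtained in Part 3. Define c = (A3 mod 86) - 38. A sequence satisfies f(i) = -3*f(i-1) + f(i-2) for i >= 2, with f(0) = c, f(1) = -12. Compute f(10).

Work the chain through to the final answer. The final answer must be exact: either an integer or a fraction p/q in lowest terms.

Part 1: total draws C(14,2) = 91; favorable C(7,2) = 21; P = 3/13; answer 3/13
Part 2: A1 = 3/13; threaded value p + q = 16; d = -14; 5*(-14)^4 - 9*(-14)^3 - 6*(-14)^2 - 6*(-14)^1 + 5 = (192080) + (24696) + (-1176) + (84) + (5) = 215689; answer 215689
Part 3: A2 = 215689; w = 60500; 60500 = 2^2 * 5^3 * 11^2; number of divisors = (2+1) * (3+1) * (2+1) = 36; answer 36
Part 4: A3 = 36; c = -2; f(2) = -3*(-12) + 1*(-2) = 34; iterating: f(2)=34, f(3)=-114, f(4)=376, f(5)=-1242, f(6)=4102, f(7)=-13548, f(8)=44746, f(9)=-147786, f(10)=488104; answer 488104

488104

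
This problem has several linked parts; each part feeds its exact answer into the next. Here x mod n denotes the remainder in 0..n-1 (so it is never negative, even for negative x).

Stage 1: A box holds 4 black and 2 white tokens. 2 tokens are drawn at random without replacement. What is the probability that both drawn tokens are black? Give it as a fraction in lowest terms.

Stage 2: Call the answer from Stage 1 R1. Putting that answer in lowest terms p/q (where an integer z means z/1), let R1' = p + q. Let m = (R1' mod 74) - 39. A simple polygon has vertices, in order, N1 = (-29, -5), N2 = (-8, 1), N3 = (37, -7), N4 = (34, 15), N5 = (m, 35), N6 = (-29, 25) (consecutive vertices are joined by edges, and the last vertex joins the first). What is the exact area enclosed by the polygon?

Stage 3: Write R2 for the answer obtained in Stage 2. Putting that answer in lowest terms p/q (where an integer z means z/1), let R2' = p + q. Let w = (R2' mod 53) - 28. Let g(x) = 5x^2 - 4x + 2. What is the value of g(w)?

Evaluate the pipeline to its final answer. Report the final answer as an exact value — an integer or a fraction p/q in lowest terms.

Stage 1: total draws C(6,2) = 15; favorable C(4,2) = 6; P = 2/5; answer 2/5
Stage 2: R1 = 2/5; threaded value p + q = 7; m = -32; cross terms: (-29*1 - -8*-5)=-69, (-8*-7 - 37*1)=19, (37*15 - 34*-7)=793, (34*35 - -32*15)=1670, (-32*25 - -29*35)=215, (-29*-5 - -29*25)=870; twice the area = |3498| = 3498; area = 1749; answer 1749
Stage 3: R2 = 1749; threaded value p + q = 1750; w = -27; 5*(-27)^2 - 4*(-27)^1 + 2 = (3645) + (108) + (2) = 3755; answer 3755

3755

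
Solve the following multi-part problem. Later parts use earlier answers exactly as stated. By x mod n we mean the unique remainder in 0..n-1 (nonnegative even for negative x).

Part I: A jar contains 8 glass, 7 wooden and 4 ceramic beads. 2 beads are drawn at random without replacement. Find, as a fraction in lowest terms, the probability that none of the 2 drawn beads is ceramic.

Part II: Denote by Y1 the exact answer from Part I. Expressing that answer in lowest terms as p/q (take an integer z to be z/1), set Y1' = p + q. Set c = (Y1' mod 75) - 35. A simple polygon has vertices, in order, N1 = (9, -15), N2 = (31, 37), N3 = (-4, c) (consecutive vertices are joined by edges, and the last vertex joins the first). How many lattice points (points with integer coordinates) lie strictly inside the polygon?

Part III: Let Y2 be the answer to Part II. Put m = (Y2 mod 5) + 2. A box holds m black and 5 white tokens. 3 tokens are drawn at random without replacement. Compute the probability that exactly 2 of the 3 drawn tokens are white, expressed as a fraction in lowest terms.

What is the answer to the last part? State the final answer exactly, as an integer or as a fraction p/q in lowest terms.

10/21

Part I: total draws C(19,2) = 171; favorable C(15,2) = 105; P = 35/57; answer 35/57
Part II: Y1 = 35/57; threaded value p + q = 92; c = -18; cross terms: (9*37 - 31*-15)=798, (31*-18 - -4*37)=-410, (-4*-15 - 9*-18)=222; twice the area = |610| = 610; area = 305; boundary points = 2 + 5 + 1 = 8; strictly interior points = area - boundary/2 + 1 = 302; answer 302
Part III: Y2 = 302; m = 4; total draws C(9,3) = 84; favorable C(5,2)*C(4,1) = 40; P = 10/21; answer 10/21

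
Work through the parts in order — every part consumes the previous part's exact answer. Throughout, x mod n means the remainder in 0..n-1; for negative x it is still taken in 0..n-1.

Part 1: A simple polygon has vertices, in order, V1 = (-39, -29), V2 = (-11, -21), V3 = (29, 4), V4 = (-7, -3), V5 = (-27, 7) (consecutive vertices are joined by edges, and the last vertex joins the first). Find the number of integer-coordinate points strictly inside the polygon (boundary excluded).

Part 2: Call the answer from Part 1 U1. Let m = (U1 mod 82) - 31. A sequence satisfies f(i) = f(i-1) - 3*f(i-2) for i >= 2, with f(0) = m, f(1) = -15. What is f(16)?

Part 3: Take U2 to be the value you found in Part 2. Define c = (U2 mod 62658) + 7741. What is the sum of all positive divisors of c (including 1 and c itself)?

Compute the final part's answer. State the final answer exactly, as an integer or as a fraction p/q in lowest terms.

89280

Part 1: cross terms: (-39*-21 - -11*-29)=500, (-11*4 - 29*-21)=565, (29*-3 - -7*4)=-59, (-7*7 - -27*-3)=-130, (-27*-29 - -39*7)=1056; twice the area = |1932| = 1932; area = 966; boundary points = 4 + 5 + 1 + 10 + 12 = 32; strictly interior points = area - boundary/2 + 1 = 951; answer 951
Part 2: U1 = 951; m = 18; f(2) = 1*(-15) - 3*(18) = -69; iterating: f(2)=-69, f(3)=-24, f(4)=183, f(5)=255, f(6)=-294, f(7)=-1059, f(8)=-177, f(9)=3000, f(10)=3531, f(11)=-5469, f(12)=-16062, f(13)=345, f(14)=48531, f(15)=47496, f(16)=-98097; answer -98097
Part 3: U2 = -98097; c = 34960; 34960 = 2^4 * 5 * 19 * 23; sigma = (1 + 2 + 4 + 8 + 16) * (1 + 5) * (1 + 19) * (1 + 23) = 31 * 6 * 20 * 24 = 89280; answer 89280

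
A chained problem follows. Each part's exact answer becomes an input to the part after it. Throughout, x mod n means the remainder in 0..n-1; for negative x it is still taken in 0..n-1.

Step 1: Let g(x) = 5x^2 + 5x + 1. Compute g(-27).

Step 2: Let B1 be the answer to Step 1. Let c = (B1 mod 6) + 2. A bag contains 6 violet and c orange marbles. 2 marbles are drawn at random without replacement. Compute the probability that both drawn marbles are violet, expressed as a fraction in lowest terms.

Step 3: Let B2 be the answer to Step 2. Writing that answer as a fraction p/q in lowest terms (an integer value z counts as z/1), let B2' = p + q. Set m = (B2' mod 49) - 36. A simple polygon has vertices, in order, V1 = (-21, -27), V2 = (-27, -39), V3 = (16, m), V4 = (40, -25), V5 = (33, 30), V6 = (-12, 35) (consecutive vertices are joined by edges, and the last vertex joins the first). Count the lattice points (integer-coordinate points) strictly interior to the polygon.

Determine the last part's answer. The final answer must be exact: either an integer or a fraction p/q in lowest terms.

Step 1: 5*(-27)^2 + 5*(-27)^1 + 1 = (3645) + (-135) + (1) = 3511; answer 3511
Step 2: B1 = 3511; c = 3; total draws C(9,2) = 36; favorable C(6,2) = 15; P = 5/12; answer 5/12
Step 3: B2 = 5/12; threaded value p + q = 17; m = -19; cross terms: (-21*-39 - -27*-27)=90, (-27*-19 - 16*-39)=1137, (16*-25 - 40*-19)=360, (40*30 - 33*-25)=2025, (33*35 - -12*30)=1515, (-12*-27 - -21*35)=1059; twice the area = |6186| = 6186; area = 3093; boundary points = 6 + 1 + 6 + 1 + 5 + 1 = 20; strictly interior points = area - boundary/2 + 1 = 3084; answer 3084

3084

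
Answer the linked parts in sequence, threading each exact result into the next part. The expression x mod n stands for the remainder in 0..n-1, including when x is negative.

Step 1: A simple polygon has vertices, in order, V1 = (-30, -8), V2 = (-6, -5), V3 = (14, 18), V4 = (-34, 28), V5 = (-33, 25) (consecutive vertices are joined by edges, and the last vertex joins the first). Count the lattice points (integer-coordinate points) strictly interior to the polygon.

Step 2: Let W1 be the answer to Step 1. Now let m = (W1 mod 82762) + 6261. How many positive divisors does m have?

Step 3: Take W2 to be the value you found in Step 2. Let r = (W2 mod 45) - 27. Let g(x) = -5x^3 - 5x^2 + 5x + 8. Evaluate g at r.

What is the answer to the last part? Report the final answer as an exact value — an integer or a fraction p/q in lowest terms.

15683

Step 1: cross terms: (-30*-5 - -6*-8)=102, (-6*18 - 14*-5)=-38, (14*28 - -34*18)=1004, (-34*25 - -33*28)=74, (-33*-8 - -30*25)=1014; twice the area = |2156| = 2156; area = 1078; boundary points = 3 + 1 + 2 + 1 + 3 = 10; strictly interior points = area - boundary/2 + 1 = 1074; answer 1074
Step 2: W1 = 1074; m = 7335; 7335 = 3^2 * 5 * 163; number of divisors = (2+1) * (1+1) * (1+1) = 12; answer 12
Step 3: W2 = 12; r = -15; -5*(-15)^3 - 5*(-15)^2 + 5*(-15)^1 + 8 = (16875) + (-1125) + (-75) + (8) = 15683; answer 15683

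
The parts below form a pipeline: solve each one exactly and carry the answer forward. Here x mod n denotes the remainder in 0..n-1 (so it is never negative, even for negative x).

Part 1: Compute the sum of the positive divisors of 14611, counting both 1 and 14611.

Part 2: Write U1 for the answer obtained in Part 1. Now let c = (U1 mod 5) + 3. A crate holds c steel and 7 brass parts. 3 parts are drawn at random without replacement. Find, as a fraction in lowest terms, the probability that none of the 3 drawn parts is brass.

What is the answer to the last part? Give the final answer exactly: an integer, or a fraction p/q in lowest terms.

1/120

Part 1: 14611 = 19 * 769; sigma = (1 + 19) * (1 + 769) = 20 * 770 = 15400; answer 15400
Part 2: U1 = 15400; c = 3; total draws C(10,3) = 120; favorable C(3,3) = 1; P = 1/120; answer 1/120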